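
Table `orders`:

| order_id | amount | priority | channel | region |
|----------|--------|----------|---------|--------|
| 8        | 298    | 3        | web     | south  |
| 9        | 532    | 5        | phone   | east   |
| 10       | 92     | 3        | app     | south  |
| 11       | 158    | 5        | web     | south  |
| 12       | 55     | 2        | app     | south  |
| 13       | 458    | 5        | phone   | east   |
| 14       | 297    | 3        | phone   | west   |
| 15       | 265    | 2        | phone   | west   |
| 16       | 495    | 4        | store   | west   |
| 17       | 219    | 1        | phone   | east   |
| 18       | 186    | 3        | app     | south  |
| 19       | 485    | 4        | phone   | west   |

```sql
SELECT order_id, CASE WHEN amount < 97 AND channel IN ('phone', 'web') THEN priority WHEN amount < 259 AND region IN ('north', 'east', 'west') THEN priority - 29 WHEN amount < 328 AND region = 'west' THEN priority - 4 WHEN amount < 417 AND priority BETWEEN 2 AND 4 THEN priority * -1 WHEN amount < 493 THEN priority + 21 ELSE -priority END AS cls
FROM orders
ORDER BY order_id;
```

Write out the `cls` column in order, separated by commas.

order_id=8: amount < 417 AND priority BETWEEN 2 AND 4 → -3
order_id=9: ELSE → -5
order_id=10: amount < 417 AND priority BETWEEN 2 AND 4 → -3
order_id=11: amount < 493 → 26
order_id=12: amount < 417 AND priority BETWEEN 2 AND 4 → -2
order_id=13: amount < 493 → 26
order_id=14: amount < 328 AND region = 'west' → -1
order_id=15: amount < 328 AND region = 'west' → -2
order_id=16: ELSE → -4
order_id=17: amount < 259 AND region IN ('north', 'east', 'west') → -28
order_id=18: amount < 417 AND priority BETWEEN 2 AND 4 → -3
order_id=19: amount < 493 → 25

-3, -5, -3, 26, -2, 26, -1, -2, -4, -28, -3, 25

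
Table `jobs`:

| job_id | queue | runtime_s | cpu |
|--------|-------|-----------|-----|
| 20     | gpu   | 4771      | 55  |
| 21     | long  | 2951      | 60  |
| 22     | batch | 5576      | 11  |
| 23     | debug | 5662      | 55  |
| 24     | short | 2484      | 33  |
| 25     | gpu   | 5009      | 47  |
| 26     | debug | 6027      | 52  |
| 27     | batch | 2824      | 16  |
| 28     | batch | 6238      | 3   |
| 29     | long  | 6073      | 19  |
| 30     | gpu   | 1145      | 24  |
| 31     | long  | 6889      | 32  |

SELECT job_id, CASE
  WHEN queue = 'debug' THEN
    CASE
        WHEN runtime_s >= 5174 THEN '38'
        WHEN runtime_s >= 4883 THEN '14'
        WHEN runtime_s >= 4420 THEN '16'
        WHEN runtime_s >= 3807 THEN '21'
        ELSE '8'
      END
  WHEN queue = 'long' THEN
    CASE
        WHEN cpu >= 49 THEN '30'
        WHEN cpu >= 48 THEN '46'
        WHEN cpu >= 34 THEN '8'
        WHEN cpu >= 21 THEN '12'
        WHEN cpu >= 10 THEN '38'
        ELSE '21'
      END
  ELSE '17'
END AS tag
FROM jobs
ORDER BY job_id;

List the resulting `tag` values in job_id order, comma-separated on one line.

job_id=20: queue='gpu' → outer ELSE → 17
job_id=21: queue='long' → inner[cpu >= 49] → 30
job_id=22: queue='batch' → outer ELSE → 17
job_id=23: queue='debug' → inner[runtime_s >= 5174] → 38
job_id=24: queue='short' → outer ELSE → 17
job_id=25: queue='gpu' → outer ELSE → 17
job_id=26: queue='debug' → inner[runtime_s >= 5174] → 38
job_id=27: queue='batch' → outer ELSE → 17
job_id=28: queue='batch' → outer ELSE → 17
job_id=29: queue='long' → inner[cpu >= 10] → 38
job_id=30: queue='gpu' → outer ELSE → 17
job_id=31: queue='long' → inner[cpu >= 21] → 12

17, 30, 17, 38, 17, 17, 38, 17, 17, 38, 17, 12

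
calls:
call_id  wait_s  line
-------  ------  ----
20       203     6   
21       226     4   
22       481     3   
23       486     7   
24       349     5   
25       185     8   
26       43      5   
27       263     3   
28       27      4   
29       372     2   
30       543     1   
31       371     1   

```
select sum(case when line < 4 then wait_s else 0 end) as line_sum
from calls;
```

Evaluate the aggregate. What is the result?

call_id=20: ✗
call_id=21: ✗
call_id=22: ✓ → 481
call_id=23: ✗
call_id=24: ✗
call_id=25: ✗
call_id=26: ✗
call_id=27: ✓ → 263
call_id=28: ✗
call_id=29: ✓ → 372
call_id=30: ✓ → 543
call_id=31: ✓ → 371
line_sum = 481 + 263 + 372 + 543 + 371 = 2030

2030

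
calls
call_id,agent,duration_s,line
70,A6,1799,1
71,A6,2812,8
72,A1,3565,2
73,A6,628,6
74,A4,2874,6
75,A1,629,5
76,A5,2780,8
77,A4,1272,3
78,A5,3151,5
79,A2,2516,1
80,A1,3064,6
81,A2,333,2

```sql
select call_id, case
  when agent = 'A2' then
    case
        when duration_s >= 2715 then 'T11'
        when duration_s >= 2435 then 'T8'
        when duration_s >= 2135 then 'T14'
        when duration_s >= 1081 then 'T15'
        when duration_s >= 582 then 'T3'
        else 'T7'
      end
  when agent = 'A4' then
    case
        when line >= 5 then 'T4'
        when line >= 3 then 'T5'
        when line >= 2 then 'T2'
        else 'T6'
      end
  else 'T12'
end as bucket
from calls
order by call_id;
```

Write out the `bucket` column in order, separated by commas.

T12, T12, T12, T12, T4, T12, T12, T5, T12, T8, T12, T7

call_id=70: agent='A6' → outer ELSE → T12
call_id=71: agent='A6' → outer ELSE → T12
call_id=72: agent='A1' → outer ELSE → T12
call_id=73: agent='A6' → outer ELSE → T12
call_id=74: agent='A4' → inner[line >= 5] → T4
call_id=75: agent='A1' → outer ELSE → T12
call_id=76: agent='A5' → outer ELSE → T12
call_id=77: agent='A4' → inner[line >= 3] → T5
call_id=78: agent='A5' → outer ELSE → T12
call_id=79: agent='A2' → inner[duration_s >= 2435] → T8
call_id=80: agent='A1' → outer ELSE → T12
call_id=81: agent='A2' → inner[ELSE] → T7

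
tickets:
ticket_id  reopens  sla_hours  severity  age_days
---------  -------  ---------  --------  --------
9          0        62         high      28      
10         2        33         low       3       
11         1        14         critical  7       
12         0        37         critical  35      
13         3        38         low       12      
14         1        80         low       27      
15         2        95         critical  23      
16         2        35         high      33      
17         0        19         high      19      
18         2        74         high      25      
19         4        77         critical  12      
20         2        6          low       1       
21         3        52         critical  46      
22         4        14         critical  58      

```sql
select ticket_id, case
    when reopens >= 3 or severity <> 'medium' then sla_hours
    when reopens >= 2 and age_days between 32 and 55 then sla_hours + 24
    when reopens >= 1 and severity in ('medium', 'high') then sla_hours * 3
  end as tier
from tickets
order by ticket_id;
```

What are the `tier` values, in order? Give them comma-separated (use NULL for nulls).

62, 33, 14, 37, 38, 80, 95, 35, 19, 74, 77, 6, 52, 14

ticket_id=9: reopens >= 3 or severity <> 'medium' → 62
ticket_id=10: reopens >= 3 or severity <> 'medium' → 33
ticket_id=11: reopens >= 3 or severity <> 'medium' → 14
ticket_id=12: reopens >= 3 or severity <> 'medium' → 37
ticket_id=13: reopens >= 3 or severity <> 'medium' → 38
ticket_id=14: reopens >= 3 or severity <> 'medium' → 80
ticket_id=15: reopens >= 3 or severity <> 'medium' → 95
ticket_id=16: reopens >= 3 or severity <> 'medium' → 35
ticket_id=17: reopens >= 3 or severity <> 'medium' → 19
ticket_id=18: reopens >= 3 or severity <> 'medium' → 74
ticket_id=19: reopens >= 3 or severity <> 'medium' → 77
ticket_id=20: reopens >= 3 or severity <> 'medium' → 6
ticket_id=21: reopens >= 3 or severity <> 'medium' → 52
ticket_id=22: reopens >= 3 or severity <> 'medium' → 14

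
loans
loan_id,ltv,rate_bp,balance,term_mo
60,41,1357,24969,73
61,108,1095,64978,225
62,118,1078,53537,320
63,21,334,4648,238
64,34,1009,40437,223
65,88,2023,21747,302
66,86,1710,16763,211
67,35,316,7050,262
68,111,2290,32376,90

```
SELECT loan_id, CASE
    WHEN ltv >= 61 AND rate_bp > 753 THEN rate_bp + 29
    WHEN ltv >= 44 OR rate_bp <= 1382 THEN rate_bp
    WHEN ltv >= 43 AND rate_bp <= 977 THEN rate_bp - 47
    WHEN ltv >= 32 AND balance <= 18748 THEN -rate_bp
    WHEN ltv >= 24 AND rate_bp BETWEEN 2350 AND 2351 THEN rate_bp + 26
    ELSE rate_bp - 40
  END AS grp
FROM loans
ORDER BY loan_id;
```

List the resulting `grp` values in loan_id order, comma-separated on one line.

loan_id=60: ltv >= 44 OR rate_bp <= 1382 → 1357
loan_id=61: ltv >= 61 AND rate_bp > 753 → 1124
loan_id=62: ltv >= 61 AND rate_bp > 753 → 1107
loan_id=63: ltv >= 44 OR rate_bp <= 1382 → 334
loan_id=64: ltv >= 44 OR rate_bp <= 1382 → 1009
loan_id=65: ltv >= 61 AND rate_bp > 753 → 2052
loan_id=66: ltv >= 61 AND rate_bp > 753 → 1739
loan_id=67: ltv >= 44 OR rate_bp <= 1382 → 316
loan_id=68: ltv >= 61 AND rate_bp > 753 → 2319

1357, 1124, 1107, 334, 1009, 2052, 1739, 316, 2319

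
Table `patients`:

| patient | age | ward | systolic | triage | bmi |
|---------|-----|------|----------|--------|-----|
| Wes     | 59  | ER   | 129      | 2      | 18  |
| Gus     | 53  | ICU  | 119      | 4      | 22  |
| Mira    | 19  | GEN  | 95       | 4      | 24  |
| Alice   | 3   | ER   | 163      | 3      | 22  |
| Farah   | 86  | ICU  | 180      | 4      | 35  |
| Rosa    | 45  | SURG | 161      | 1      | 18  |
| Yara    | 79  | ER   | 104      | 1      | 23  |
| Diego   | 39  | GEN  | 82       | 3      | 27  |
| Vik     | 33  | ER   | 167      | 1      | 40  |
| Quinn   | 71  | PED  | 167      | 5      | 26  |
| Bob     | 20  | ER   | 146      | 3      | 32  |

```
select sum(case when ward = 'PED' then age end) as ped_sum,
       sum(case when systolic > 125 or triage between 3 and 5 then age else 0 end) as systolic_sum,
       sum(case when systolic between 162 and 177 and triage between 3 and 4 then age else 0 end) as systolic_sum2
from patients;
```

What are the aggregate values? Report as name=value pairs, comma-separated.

ped_sum=71, systolic_sum=428, systolic_sum2=3

[ped_sum: ward = 'PED']
patient=Wes: ✗
patient=Gus: ✗
patient=Mira: ✗
patient=Alice: ✗
patient=Farah: ✗
patient=Rosa: ✗
patient=Yara: ✗
patient=Diego: ✗
patient=Vik: ✗
patient=Quinn: ✓ → 71
patient=Bob: ✗
ped_sum = 71
—
[systolic_sum: systolic > 125 or triage between 3 and 5]
patient=Wes: ✓ → 59
patient=Gus: ✓ → 53
patient=Mira: ✓ → 19
patient=Alice: ✓ → 3
patient=Farah: ✓ → 86
patient=Rosa: ✓ → 45
patient=Yara: ✗
patient=Diego: ✓ → 39
patient=Vik: ✓ → 33
patient=Quinn: ✓ → 71
patient=Bob: ✓ → 20
systolic_sum = 59 + 53 + 19 + 3 + 86 + 45 + 39 + 33 + 71 + 20 = 428
—
[systolic_sum2: systolic between 162 and 177 and triage between 3 and 4]
patient=Wes: ✗
patient=Gus: ✗
patient=Mira: ✗
patient=Alice: ✓ → 3
patient=Farah: ✗
patient=Rosa: ✗
patient=Yara: ✗
patient=Diego: ✗
patient=Vik: ✗
patient=Quinn: ✗
patient=Bob: ✗
systolic_sum2 = 3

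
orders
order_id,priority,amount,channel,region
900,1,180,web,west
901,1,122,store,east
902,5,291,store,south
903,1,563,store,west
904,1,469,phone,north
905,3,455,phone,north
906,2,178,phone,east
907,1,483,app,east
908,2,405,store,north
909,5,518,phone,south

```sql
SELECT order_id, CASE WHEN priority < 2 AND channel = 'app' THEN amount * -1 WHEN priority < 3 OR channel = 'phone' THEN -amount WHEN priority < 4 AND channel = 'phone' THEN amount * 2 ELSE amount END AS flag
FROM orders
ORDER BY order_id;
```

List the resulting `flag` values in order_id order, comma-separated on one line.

-180, -122, 291, -563, -469, -455, -178, -483, -405, -518

order_id=900: priority < 3 OR channel = 'phone' → -180
order_id=901: priority < 3 OR channel = 'phone' → -122
order_id=902: ELSE → 291
order_id=903: priority < 3 OR channel = 'phone' → -563
order_id=904: priority < 3 OR channel = 'phone' → -469
order_id=905: priority < 3 OR channel = 'phone' → -455
order_id=906: priority < 3 OR channel = 'phone' → -178
order_id=907: priority < 2 AND channel = 'app' → -483
order_id=908: priority < 3 OR channel = 'phone' → -405
order_id=909: priority < 3 OR channel = 'phone' → -518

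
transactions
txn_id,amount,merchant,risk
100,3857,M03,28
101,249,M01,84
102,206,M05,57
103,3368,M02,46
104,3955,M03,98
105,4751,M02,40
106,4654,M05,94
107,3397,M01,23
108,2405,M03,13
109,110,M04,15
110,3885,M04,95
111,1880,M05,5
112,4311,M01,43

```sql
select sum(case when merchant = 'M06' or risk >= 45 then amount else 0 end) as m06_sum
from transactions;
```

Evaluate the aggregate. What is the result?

16317

txn_id=100: ✗
txn_id=101: ✓ → 249
txn_id=102: ✓ → 206
txn_id=103: ✓ → 3368
txn_id=104: ✓ → 3955
txn_id=105: ✗
txn_id=106: ✓ → 4654
txn_id=107: ✗
txn_id=108: ✗
txn_id=109: ✗
txn_id=110: ✓ → 3885
txn_id=111: ✗
txn_id=112: ✗
m06_sum = 249 + 206 + 3368 + 3955 + 4654 + 3885 = 16317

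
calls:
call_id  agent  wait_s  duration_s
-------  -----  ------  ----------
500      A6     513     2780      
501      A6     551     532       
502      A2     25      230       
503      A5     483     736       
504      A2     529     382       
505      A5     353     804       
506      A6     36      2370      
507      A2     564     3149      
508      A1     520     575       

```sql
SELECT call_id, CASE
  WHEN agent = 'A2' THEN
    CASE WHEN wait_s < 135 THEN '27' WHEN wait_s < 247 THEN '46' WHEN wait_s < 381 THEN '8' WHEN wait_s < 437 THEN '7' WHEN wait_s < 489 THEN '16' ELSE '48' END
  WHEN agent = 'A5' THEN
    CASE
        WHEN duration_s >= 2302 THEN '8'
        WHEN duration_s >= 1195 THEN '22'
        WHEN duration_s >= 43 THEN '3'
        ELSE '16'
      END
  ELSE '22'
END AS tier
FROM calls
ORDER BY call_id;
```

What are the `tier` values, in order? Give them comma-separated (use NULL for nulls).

call_id=500: agent='A6' → outer ELSE → 22
call_id=501: agent='A6' → outer ELSE → 22
call_id=502: agent='A2' → inner[wait_s < 135] → 27
call_id=503: agent='A5' → inner[duration_s >= 43] → 3
call_id=504: agent='A2' → inner[ELSE] → 48
call_id=505: agent='A5' → inner[duration_s >= 43] → 3
call_id=506: agent='A6' → outer ELSE → 22
call_id=507: agent='A2' → inner[ELSE] → 48
call_id=508: agent='A1' → outer ELSE → 22

22, 22, 27, 3, 48, 3, 22, 48, 22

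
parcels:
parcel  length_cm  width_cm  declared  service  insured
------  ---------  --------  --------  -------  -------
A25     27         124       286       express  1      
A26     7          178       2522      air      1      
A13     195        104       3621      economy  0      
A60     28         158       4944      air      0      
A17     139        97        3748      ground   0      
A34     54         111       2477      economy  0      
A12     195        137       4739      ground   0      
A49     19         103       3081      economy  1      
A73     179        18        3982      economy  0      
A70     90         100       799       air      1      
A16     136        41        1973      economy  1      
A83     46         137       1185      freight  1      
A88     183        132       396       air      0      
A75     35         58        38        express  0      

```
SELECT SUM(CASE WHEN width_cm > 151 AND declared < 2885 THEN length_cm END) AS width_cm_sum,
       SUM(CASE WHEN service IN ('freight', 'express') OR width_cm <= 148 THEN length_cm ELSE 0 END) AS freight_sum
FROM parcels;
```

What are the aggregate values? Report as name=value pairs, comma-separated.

width_cm_sum=7, freight_sum=1298

[width_cm_sum: width_cm > 151 AND declared < 2885]
parcel=A25: ✗
parcel=A26: ✓ → 7
parcel=A13: ✗
parcel=A60: ✗
parcel=A17: ✗
parcel=A34: ✗
parcel=A12: ✗
parcel=A49: ✗
parcel=A73: ✗
parcel=A70: ✗
parcel=A16: ✗
parcel=A83: ✗
parcel=A88: ✗
parcel=A75: ✗
width_cm_sum = 7
—
[freight_sum: service IN ('freight', 'express') OR width_cm <= 148]
parcel=A25: ✓ → 27
parcel=A26: ✗
parcel=A13: ✓ → 195
parcel=A60: ✗
parcel=A17: ✓ → 139
parcel=A34: ✓ → 54
parcel=A12: ✓ → 195
parcel=A49: ✓ → 19
parcel=A73: ✓ → 179
parcel=A70: ✓ → 90
parcel=A16: ✓ → 136
parcel=A83: ✓ → 46
parcel=A88: ✓ → 183
parcel=A75: ✓ → 35
freight_sum = 27 + 195 + 139 + 54 + 195 + 19 + 179 + 90 + 136 + 46 + 183 + 35 = 1298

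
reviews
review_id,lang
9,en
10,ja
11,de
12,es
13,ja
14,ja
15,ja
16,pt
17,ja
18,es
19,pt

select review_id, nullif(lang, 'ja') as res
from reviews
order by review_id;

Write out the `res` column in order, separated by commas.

review_id=9: lang=en vs ja: differ → en
review_id=10: lang=ja vs ja: equal → NULL
review_id=11: lang=de vs ja: differ → de
review_id=12: lang=es vs ja: differ → es
review_id=13: lang=ja vs ja: equal → NULL
review_id=14: lang=ja vs ja: equal → NULL
review_id=15: lang=ja vs ja: equal → NULL
review_id=16: lang=pt vs ja: differ → pt
review_id=17: lang=ja vs ja: equal → NULL
review_id=18: lang=es vs ja: differ → es
review_id=19: lang=pt vs ja: differ → pt

en, NULL, de, es, NULL, NULL, NULL, pt, NULL, es, pt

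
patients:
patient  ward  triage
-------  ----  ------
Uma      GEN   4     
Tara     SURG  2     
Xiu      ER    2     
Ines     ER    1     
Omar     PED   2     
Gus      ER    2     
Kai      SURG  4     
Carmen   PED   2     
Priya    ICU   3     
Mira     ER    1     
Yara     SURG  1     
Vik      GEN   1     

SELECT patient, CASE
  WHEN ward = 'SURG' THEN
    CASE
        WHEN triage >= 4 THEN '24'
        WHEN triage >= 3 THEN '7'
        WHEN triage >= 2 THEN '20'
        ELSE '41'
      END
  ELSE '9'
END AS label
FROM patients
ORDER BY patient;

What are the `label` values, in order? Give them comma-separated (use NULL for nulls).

9, 9, 9, 24, 9, 9, 9, 20, 9, 9, 9, 41

patient=Carmen: ward='PED' → outer ELSE → 9
patient=Gus: ward='ER' → outer ELSE → 9
patient=Ines: ward='ER' → outer ELSE → 9
patient=Kai: ward='SURG' → inner[triage >= 4] → 24
patient=Mira: ward='ER' → outer ELSE → 9
patient=Omar: ward='PED' → outer ELSE → 9
patient=Priya: ward='ICU' → outer ELSE → 9
patient=Tara: ward='SURG' → inner[triage >= 2] → 20
patient=Uma: ward='GEN' → outer ELSE → 9
patient=Vik: ward='GEN' → outer ELSE → 9
patient=Xiu: ward='ER' → outer ELSE → 9
patient=Yara: ward='SURG' → inner[ELSE] → 41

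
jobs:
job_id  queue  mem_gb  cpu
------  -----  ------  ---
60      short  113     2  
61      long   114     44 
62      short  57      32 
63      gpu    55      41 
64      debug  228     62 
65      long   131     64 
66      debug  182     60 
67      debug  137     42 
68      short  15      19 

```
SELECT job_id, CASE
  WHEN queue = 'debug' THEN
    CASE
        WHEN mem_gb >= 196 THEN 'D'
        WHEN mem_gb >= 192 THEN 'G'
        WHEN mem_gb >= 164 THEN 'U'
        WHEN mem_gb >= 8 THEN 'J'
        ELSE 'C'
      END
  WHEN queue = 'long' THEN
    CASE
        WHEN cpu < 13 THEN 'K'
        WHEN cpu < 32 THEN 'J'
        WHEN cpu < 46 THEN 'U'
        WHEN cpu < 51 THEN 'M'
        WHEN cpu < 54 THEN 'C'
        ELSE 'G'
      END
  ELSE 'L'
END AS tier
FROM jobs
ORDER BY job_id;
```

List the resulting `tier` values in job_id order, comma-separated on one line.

L, U, L, L, D, G, U, J, L

job_id=60: queue='short' → outer ELSE → L
job_id=61: queue='long' → inner[cpu < 46] → U
job_id=62: queue='short' → outer ELSE → L
job_id=63: queue='gpu' → outer ELSE → L
job_id=64: queue='debug' → inner[mem_gb >= 196] → D
job_id=65: queue='long' → inner[ELSE] → G
job_id=66: queue='debug' → inner[mem_gb >= 164] → U
job_id=67: queue='debug' → inner[mem_gb >= 8] → J
job_id=68: queue='short' → outer ELSE → L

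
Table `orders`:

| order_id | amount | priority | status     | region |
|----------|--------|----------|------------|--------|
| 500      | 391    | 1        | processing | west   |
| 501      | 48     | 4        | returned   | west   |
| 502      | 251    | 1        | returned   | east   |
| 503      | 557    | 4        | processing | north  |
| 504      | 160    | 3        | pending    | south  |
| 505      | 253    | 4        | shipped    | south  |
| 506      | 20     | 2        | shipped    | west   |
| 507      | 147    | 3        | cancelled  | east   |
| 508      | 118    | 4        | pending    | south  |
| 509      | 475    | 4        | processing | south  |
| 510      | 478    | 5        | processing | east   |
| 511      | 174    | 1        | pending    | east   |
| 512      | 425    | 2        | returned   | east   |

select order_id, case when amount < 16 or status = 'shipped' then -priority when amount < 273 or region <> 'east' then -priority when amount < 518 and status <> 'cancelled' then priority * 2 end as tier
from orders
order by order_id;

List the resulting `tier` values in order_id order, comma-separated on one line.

-1, -4, -1, -4, -3, -4, -2, -3, -4, -4, 10, -1, 4

order_id=500: amount < 273 or region <> 'east' → -1
order_id=501: amount < 273 or region <> 'east' → -4
order_id=502: amount < 273 or region <> 'east' → -1
order_id=503: amount < 273 or region <> 'east' → -4
order_id=504: amount < 273 or region <> 'east' → -3
order_id=505: amount < 16 or status = 'shipped' → -4
order_id=506: amount < 16 or status = 'shipped' → -2
order_id=507: amount < 273 or region <> 'east' → -3
order_id=508: amount < 273 or region <> 'east' → -4
order_id=509: amount < 273 or region <> 'east' → -4
order_id=510: amount < 518 and status <> 'cancelled' → 10
order_id=511: amount < 273 or region <> 'east' → -1
order_id=512: amount < 518 and status <> 'cancelled' → 4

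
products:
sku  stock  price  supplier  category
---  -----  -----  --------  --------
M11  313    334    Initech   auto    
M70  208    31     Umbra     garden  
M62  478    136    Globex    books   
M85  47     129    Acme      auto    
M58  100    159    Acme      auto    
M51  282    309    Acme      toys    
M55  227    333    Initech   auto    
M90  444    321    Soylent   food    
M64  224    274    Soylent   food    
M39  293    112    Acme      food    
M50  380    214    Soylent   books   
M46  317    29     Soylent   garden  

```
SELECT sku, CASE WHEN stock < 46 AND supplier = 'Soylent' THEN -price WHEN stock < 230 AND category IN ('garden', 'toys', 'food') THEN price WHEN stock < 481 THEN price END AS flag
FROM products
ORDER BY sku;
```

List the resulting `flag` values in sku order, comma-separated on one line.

334, 112, 29, 214, 309, 333, 159, 136, 274, 31, 129, 321

sku=M11: stock < 481 → 334
sku=M39: stock < 481 → 112
sku=M46: stock < 481 → 29
sku=M50: stock < 481 → 214
sku=M51: stock < 481 → 309
sku=M55: stock < 481 → 333
sku=M58: stock < 481 → 159
sku=M62: stock < 481 → 136
sku=M64: stock < 230 AND category IN ('garden', 'toys', 'food') → 274
sku=M70: stock < 230 AND category IN ('garden', 'toys', 'food') → 31
sku=M85: stock < 481 → 129
sku=M90: stock < 481 → 321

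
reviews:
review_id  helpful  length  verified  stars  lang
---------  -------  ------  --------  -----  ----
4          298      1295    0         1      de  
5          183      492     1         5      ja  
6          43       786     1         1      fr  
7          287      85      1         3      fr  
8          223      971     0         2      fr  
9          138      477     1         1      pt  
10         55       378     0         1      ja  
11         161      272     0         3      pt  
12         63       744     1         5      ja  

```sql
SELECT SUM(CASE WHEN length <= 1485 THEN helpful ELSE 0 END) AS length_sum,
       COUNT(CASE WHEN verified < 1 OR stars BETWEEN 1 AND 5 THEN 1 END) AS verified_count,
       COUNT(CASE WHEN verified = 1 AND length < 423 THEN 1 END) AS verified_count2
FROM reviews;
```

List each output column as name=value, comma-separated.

[length_sum: length <= 1485]
review_id=4: ✓ → 298
review_id=5: ✓ → 183
review_id=6: ✓ → 43
review_id=7: ✓ → 287
review_id=8: ✓ → 223
review_id=9: ✓ → 138
review_id=10: ✓ → 55
review_id=11: ✓ → 161
review_id=12: ✓ → 63
length_sum = 298 + 183 + 43 + 287 + 223 + 138 + 55 + 161 + 63 = 1451
—
[verified_count: verified < 1 OR stars BETWEEN 1 AND 5]
review_id=4: ✓ → 1
review_id=5: ✓ → 1
review_id=6: ✓ → 1
review_id=7: ✓ → 1
review_id=8: ✓ → 1
review_id=9: ✓ → 1
review_id=10: ✓ → 1
review_id=11: ✓ → 1
review_id=12: ✓ → 1
verified_count = COUNT(1, 1, 1, 1, 1, 1, 1, 1, 1) = 9
—
[verified_count2: verified = 1 AND length < 423]
review_id=4: ✗
review_id=5: ✗
review_id=6: ✗
review_id=7: ✓ → 1
review_id=8: ✗
review_id=9: ✗
review_id=10: ✗
review_id=11: ✗
review_id=12: ✗
verified_count2 = COUNT(1) = 1

length_sum=1451, verified_count=9, verified_count2=1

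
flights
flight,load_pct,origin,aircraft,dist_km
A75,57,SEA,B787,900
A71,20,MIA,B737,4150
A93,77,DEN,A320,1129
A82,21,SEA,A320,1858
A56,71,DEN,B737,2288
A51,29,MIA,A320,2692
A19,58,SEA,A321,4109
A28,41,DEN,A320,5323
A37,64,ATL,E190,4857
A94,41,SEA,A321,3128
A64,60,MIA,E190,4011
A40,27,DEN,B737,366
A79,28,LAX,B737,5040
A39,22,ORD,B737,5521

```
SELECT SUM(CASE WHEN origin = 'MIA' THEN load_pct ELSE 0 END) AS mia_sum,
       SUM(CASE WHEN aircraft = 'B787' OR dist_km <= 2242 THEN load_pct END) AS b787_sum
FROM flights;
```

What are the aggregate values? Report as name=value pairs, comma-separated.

mia_sum=109, b787_sum=182

[mia_sum: origin = 'MIA']
flight=A75: ✗
flight=A71: ✓ → 20
flight=A93: ✗
flight=A82: ✗
flight=A56: ✗
flight=A51: ✓ → 29
flight=A19: ✗
flight=A28: ✗
flight=A37: ✗
flight=A94: ✗
flight=A64: ✓ → 60
flight=A40: ✗
flight=A79: ✗
flight=A39: ✗
mia_sum = 20 + 29 + 60 = 109
—
[b787_sum: aircraft = 'B787' OR dist_km <= 2242]
flight=A75: ✓ → 57
flight=A71: ✗
flight=A93: ✓ → 77
flight=A82: ✓ → 21
flight=A56: ✗
flight=A51: ✗
flight=A19: ✗
flight=A28: ✗
flight=A37: ✗
flight=A94: ✗
flight=A64: ✗
flight=A40: ✓ → 27
flight=A79: ✗
flight=A39: ✗
b787_sum = 57 + 77 + 21 + 27 = 182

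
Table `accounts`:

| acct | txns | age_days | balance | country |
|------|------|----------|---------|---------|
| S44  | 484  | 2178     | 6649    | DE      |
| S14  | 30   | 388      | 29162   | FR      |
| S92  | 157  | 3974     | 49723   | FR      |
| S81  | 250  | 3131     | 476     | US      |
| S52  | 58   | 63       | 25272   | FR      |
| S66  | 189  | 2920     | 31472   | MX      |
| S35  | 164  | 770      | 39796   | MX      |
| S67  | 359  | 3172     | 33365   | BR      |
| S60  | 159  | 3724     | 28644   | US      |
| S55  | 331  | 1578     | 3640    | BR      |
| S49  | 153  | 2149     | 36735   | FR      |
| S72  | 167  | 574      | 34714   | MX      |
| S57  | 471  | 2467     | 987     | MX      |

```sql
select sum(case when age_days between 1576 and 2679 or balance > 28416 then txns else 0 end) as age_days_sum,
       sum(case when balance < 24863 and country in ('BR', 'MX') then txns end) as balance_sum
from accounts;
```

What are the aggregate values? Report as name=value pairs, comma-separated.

age_days_sum=2664, balance_sum=802

[age_days_sum: age_days between 1576 and 2679 or balance > 28416]
acct=S44: ✓ → 484
acct=S14: ✓ → 30
acct=S92: ✓ → 157
acct=S81: ✗
acct=S52: ✗
acct=S66: ✓ → 189
acct=S35: ✓ → 164
acct=S67: ✓ → 359
acct=S60: ✓ → 159
acct=S55: ✓ → 331
acct=S49: ✓ → 153
acct=S72: ✓ → 167
acct=S57: ✓ → 471
age_days_sum = 484 + 30 + 157 + 189 + 164 + 359 + 159 + 331 + 153 + 167 + 471 = 2664
—
[balance_sum: balance < 24863 and country in ('BR', 'MX')]
acct=S44: ✗
acct=S14: ✗
acct=S92: ✗
acct=S81: ✗
acct=S52: ✗
acct=S66: ✗
acct=S35: ✗
acct=S67: ✗
acct=S60: ✗
acct=S55: ✓ → 331
acct=S49: ✗
acct=S72: ✗
acct=S57: ✓ → 471
balance_sum = 331 + 471 = 802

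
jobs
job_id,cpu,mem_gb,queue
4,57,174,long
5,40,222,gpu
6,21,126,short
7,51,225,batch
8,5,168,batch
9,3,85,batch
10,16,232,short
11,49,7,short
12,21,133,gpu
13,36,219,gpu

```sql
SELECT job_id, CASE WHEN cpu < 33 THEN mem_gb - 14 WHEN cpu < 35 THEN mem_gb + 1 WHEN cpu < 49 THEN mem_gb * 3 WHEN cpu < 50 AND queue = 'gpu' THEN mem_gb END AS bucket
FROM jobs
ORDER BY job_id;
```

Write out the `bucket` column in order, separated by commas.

NULL, 666, 112, NULL, 154, 71, 218, NULL, 119, 657

job_id=4: (no match → NULL) → NULL
job_id=5: cpu < 49 → 666
job_id=6: cpu < 33 → 112
job_id=7: (no match → NULL) → NULL
job_id=8: cpu < 33 → 154
job_id=9: cpu < 33 → 71
job_id=10: cpu < 33 → 218
job_id=11: (no match → NULL) → NULL
job_id=12: cpu < 33 → 119
job_id=13: cpu < 49 → 657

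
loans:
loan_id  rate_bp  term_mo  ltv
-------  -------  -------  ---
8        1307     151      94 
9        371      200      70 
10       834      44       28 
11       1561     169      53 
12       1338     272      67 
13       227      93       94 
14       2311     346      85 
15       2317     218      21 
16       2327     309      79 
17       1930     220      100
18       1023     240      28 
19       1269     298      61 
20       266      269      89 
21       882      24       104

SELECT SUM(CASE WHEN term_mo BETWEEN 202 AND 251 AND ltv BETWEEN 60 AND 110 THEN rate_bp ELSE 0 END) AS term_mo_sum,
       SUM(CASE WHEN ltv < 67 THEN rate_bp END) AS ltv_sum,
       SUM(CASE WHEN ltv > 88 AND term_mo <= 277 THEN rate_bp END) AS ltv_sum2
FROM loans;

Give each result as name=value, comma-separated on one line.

term_mo_sum=1930, ltv_sum=7004, ltv_sum2=4612

[term_mo_sum: term_mo BETWEEN 202 AND 251 AND ltv BETWEEN 60 AND 110]
loan_id=8: ✗
loan_id=9: ✗
loan_id=10: ✗
loan_id=11: ✗
loan_id=12: ✗
loan_id=13: ✗
loan_id=14: ✗
loan_id=15: ✗
loan_id=16: ✗
loan_id=17: ✓ → 1930
loan_id=18: ✗
loan_id=19: ✗
loan_id=20: ✗
loan_id=21: ✗
term_mo_sum = 1930
—
[ltv_sum: ltv < 67]
loan_id=8: ✗
loan_id=9: ✗
loan_id=10: ✓ → 834
loan_id=11: ✓ → 1561
loan_id=12: ✗
loan_id=13: ✗
loan_id=14: ✗
loan_id=15: ✓ → 2317
loan_id=16: ✗
loan_id=17: ✗
loan_id=18: ✓ → 1023
loan_id=19: ✓ → 1269
loan_id=20: ✗
loan_id=21: ✗
ltv_sum = 834 + 1561 + 2317 + 1023 + 1269 = 7004
—
[ltv_sum2: ltv > 88 AND term_mo <= 277]
loan_id=8: ✓ → 1307
loan_id=9: ✗
loan_id=10: ✗
loan_id=11: ✗
loan_id=12: ✗
loan_id=13: ✓ → 227
loan_id=14: ✗
loan_id=15: ✗
loan_id=16: ✗
loan_id=17: ✓ → 1930
loan_id=18: ✗
loan_id=19: ✗
loan_id=20: ✓ → 266
loan_id=21: ✓ → 882
ltv_sum2 = 1307 + 227 + 1930 + 266 + 882 = 4612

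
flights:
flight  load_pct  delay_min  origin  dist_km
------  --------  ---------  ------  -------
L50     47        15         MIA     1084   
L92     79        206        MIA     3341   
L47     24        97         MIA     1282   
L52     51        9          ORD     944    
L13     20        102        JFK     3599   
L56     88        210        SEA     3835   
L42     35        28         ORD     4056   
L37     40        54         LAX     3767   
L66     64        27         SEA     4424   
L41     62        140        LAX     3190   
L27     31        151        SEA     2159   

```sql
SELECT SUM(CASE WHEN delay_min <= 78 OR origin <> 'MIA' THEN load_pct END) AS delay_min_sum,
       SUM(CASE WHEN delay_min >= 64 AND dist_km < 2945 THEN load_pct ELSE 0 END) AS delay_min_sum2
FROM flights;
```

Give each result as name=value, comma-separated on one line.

[delay_min_sum: delay_min <= 78 OR origin <> 'MIA']
flight=L50: ✓ → 47
flight=L92: ✗
flight=L47: ✗
flight=L52: ✓ → 51
flight=L13: ✓ → 20
flight=L56: ✓ → 88
flight=L42: ✓ → 35
flight=L37: ✓ → 40
flight=L66: ✓ → 64
flight=L41: ✓ → 62
flight=L27: ✓ → 31
delay_min_sum = 47 + 51 + 20 + 88 + 35 + 40 + 64 + 62 + 31 = 438
—
[delay_min_sum2: delay_min >= 64 AND dist_km < 2945]
flight=L50: ✗
flight=L92: ✗
flight=L47: ✓ → 24
flight=L52: ✗
flight=L13: ✗
flight=L56: ✗
flight=L42: ✗
flight=L37: ✗
flight=L66: ✗
flight=L41: ✗
flight=L27: ✓ → 31
delay_min_sum2 = 24 + 31 = 55

delay_min_sum=438, delay_min_sum2=55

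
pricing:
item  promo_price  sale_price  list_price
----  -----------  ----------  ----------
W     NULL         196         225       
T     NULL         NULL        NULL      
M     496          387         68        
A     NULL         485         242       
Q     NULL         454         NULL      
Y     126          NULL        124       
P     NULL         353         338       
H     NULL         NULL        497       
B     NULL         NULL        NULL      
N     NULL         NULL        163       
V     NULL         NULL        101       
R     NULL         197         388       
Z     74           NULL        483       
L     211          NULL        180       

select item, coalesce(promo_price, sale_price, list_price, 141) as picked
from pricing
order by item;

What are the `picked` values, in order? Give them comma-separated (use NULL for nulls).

item=A: promo_price=NULL, sale_price=485 → 485
item=B: promo_price=NULL, sale_price=NULL, list_price=NULL, → literal 141 → 141
item=H: promo_price=NULL, sale_price=NULL, list_price=497 → 497
item=L: promo_price=211 → 211
item=M: promo_price=496 → 496
item=N: promo_price=NULL, sale_price=NULL, list_price=163 → 163
item=P: promo_price=NULL, sale_price=353 → 353
item=Q: promo_price=NULL, sale_price=454 → 454
item=R: promo_price=NULL, sale_price=197 → 197
item=T: promo_price=NULL, sale_price=NULL, list_price=NULL, → literal 141 → 141
item=V: promo_price=NULL, sale_price=NULL, list_price=101 → 101
item=W: promo_price=NULL, sale_price=196 → 196
item=Y: promo_price=126 → 126
item=Z: promo_price=74 → 74

485, 141, 497, 211, 496, 163, 353, 454, 197, 141, 101, 196, 126, 74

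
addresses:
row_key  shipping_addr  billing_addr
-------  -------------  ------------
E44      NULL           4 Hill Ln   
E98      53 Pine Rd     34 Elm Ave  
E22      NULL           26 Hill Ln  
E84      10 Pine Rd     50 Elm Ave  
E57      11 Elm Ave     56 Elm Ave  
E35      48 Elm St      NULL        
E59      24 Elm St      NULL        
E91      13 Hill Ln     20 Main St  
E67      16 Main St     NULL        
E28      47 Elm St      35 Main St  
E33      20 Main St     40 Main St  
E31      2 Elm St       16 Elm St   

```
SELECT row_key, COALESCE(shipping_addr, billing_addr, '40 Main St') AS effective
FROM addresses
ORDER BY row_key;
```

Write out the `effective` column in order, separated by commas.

26 Hill Ln, 47 Elm St, 2 Elm St, 20 Main St, 48 Elm St, 4 Hill Ln, 11 Elm Ave, 24 Elm St, 16 Main St, 10 Pine Rd, 13 Hill Ln, 53 Pine Rd

row_key=E22: shipping_addr=NULL, billing_addr=26 Hill Ln → 26 Hill Ln
row_key=E28: shipping_addr=47 Elm St → 47 Elm St
row_key=E31: shipping_addr=2 Elm St → 2 Elm St
row_key=E33: shipping_addr=20 Main St → 20 Main St
row_key=E35: shipping_addr=48 Elm St → 48 Elm St
row_key=E44: shipping_addr=NULL, billing_addr=4 Hill Ln → 4 Hill Ln
row_key=E57: shipping_addr=11 Elm Ave → 11 Elm Ave
row_key=E59: shipping_addr=24 Elm St → 24 Elm St
row_key=E67: shipping_addr=16 Main St → 16 Main St
row_key=E84: shipping_addr=10 Pine Rd → 10 Pine Rd
row_key=E91: shipping_addr=13 Hill Ln → 13 Hill Ln
row_key=E98: shipping_addr=53 Pine Rd → 53 Pine Rd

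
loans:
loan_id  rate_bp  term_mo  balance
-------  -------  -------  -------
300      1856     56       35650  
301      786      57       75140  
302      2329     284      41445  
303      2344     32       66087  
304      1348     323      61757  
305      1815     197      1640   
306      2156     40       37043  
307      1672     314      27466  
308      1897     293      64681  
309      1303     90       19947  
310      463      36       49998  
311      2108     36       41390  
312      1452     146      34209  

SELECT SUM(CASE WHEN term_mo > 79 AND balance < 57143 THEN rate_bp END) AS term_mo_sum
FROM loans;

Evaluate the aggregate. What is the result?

8571

loan_id=300: ✗
loan_id=301: ✗
loan_id=302: ✓ → 2329
loan_id=303: ✗
loan_id=304: ✗
loan_id=305: ✓ → 1815
loan_id=306: ✗
loan_id=307: ✓ → 1672
loan_id=308: ✗
loan_id=309: ✓ → 1303
loan_id=310: ✗
loan_id=311: ✗
loan_id=312: ✓ → 1452
term_mo_sum = 2329 + 1815 + 1672 + 1303 + 1452 = 8571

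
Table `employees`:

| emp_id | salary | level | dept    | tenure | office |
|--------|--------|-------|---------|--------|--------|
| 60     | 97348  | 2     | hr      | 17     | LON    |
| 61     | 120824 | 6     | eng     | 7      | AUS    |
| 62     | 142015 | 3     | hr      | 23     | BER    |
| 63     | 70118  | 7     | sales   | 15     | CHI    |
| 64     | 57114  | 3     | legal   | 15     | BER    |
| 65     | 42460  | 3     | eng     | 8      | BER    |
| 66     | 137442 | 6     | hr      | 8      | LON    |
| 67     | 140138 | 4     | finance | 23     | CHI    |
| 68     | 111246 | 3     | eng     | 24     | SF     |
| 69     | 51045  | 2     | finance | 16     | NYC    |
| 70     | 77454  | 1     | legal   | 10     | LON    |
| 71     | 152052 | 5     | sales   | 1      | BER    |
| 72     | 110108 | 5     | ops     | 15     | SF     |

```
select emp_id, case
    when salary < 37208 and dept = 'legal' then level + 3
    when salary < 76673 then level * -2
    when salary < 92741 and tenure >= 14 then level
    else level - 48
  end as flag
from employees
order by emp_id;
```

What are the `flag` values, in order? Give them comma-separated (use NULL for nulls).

-46, -42, -45, -14, -6, -6, -42, -44, -45, -4, -47, -43, -43

emp_id=60: ELSE → -46
emp_id=61: ELSE → -42
emp_id=62: ELSE → -45
emp_id=63: salary < 76673 → -14
emp_id=64: salary < 76673 → -6
emp_id=65: salary < 76673 → -6
emp_id=66: ELSE → -42
emp_id=67: ELSE → -44
emp_id=68: ELSE → -45
emp_id=69: salary < 76673 → -4
emp_id=70: ELSE → -47
emp_id=71: ELSE → -43
emp_id=72: ELSE → -43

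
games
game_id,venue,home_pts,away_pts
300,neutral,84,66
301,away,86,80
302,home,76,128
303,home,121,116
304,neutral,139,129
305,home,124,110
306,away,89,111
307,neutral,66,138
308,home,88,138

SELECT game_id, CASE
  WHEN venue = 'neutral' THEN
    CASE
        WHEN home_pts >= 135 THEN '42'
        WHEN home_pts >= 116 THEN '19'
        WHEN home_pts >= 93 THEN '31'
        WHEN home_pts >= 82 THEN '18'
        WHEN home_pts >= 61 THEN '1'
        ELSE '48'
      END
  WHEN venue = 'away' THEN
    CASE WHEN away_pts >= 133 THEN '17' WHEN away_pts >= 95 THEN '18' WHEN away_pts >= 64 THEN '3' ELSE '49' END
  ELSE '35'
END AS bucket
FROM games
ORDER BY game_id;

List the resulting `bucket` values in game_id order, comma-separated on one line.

game_id=300: venue='neutral' → inner[home_pts >= 82] → 18
game_id=301: venue='away' → inner[away_pts >= 64] → 3
game_id=302: venue='home' → outer ELSE → 35
game_id=303: venue='home' → outer ELSE → 35
game_id=304: venue='neutral' → inner[home_pts >= 135] → 42
game_id=305: venue='home' → outer ELSE → 35
game_id=306: venue='away' → inner[away_pts >= 95] → 18
game_id=307: venue='neutral' → inner[home_pts >= 61] → 1
game_id=308: venue='home' → outer ELSE → 35

18, 3, 35, 35, 42, 35, 18, 1, 35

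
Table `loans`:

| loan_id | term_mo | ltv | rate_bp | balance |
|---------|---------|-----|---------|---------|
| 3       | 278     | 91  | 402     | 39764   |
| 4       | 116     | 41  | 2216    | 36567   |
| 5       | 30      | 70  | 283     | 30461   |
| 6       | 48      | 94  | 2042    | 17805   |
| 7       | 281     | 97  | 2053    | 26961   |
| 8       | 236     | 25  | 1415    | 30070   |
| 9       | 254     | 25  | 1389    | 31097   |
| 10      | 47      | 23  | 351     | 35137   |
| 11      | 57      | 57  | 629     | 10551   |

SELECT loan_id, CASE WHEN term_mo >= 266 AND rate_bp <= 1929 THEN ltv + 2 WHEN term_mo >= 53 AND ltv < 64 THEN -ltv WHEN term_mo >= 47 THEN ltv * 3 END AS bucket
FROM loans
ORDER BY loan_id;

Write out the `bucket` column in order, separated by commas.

93, -41, NULL, 282, 291, -25, -25, 69, -57

loan_id=3: term_mo >= 266 AND rate_bp <= 1929 → 93
loan_id=4: term_mo >= 53 AND ltv < 64 → -41
loan_id=5: (no match → NULL) → NULL
loan_id=6: term_mo >= 47 → 282
loan_id=7: term_mo >= 47 → 291
loan_id=8: term_mo >= 53 AND ltv < 64 → -25
loan_id=9: term_mo >= 53 AND ltv < 64 → -25
loan_id=10: term_mo >= 47 → 69
loan_id=11: term_mo >= 53 AND ltv < 64 → -57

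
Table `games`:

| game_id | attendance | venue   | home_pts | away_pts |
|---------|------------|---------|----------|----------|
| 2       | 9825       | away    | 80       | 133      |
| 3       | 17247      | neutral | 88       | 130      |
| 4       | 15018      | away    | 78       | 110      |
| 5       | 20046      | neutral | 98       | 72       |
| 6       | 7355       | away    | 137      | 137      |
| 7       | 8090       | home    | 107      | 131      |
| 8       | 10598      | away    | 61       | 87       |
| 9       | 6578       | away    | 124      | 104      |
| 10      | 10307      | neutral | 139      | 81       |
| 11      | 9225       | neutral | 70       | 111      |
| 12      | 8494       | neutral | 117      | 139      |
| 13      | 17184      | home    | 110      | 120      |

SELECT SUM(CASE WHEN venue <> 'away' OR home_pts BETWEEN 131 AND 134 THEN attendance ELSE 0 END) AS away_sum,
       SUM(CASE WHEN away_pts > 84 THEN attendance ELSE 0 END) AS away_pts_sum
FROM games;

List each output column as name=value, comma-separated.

away_sum=90593, away_pts_sum=109614

[away_sum: venue <> 'away' OR home_pts BETWEEN 131 AND 134]
game_id=2: ✗
game_id=3: ✓ → 17247
game_id=4: ✗
game_id=5: ✓ → 20046
game_id=6: ✗
game_id=7: ✓ → 8090
game_id=8: ✗
game_id=9: ✗
game_id=10: ✓ → 10307
game_id=11: ✓ → 9225
game_id=12: ✓ → 8494
game_id=13: ✓ → 17184
away_sum = 17247 + 20046 + 8090 + 10307 + 9225 + 8494 + 17184 = 90593
—
[away_pts_sum: away_pts > 84]
game_id=2: ✓ → 9825
game_id=3: ✓ → 17247
game_id=4: ✓ → 15018
game_id=5: ✗
game_id=6: ✓ → 7355
game_id=7: ✓ → 8090
game_id=8: ✓ → 10598
game_id=9: ✓ → 6578
game_id=10: ✗
game_id=11: ✓ → 9225
game_id=12: ✓ → 8494
game_id=13: ✓ → 17184
away_pts_sum = 9825 + 17247 + 15018 + 7355 + 8090 + 10598 + 6578 + 9225 + 8494 + 17184 = 109614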